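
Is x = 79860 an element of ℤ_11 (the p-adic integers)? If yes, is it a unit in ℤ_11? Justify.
x ∈ ℤ_11 but not a unit; v_11(x) = 3 > 0

ℤ_11 = {x ∈ ℚ_11 : v_11(x) ≥ 0} and ℤ_11^× = {x ∈ ℤ_11 : v_11(x) = 0}. Here v_11(79860) = v_11(num) − v_11(den) = 3; compare against these criteria.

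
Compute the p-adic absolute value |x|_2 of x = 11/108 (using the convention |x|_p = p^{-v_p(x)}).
|11/108|_2 = 4

Step 1 — compute v_2(x) by factoring powers of 2 out of the numerator and denominator: v_2(11/108) = -2. Step 2 — apply |x|_p = p^{-v_p(x)} = 2^{2} = 4.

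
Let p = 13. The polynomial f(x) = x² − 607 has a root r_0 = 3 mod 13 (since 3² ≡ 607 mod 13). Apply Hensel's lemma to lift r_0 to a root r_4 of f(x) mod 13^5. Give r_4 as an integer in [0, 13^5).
r_4 = 181327 (mod 371293)

Hensel's recurrence: r_{i+1} = r_i − f(r_i)·(f′(r_i))^{-1} mod 13^{i+2}, with f′(x) = 2x. Iterate:
  r_0 = 3 (mod 13)
  r_1 = 159 (mod 169)
  r_2 = 1173 (mod 2197)
  r_3 = 9961 (mod 28561)
  r_4 = 181327 (mod 371293)
Final: r_4 = 181327, and one checks f(r_4) ≡ 0 mod 13^5.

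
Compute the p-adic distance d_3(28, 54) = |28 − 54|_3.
d_3(28, 54) = 1

Step 1 — x − y = 28 − 54 = -26. Step 2 — v_3(-26) = 0 (factor: -26 = −(3^0 · 26); the sign does not affect v_p). Step 3 — |x − y|_3 = 3^{0} = 1.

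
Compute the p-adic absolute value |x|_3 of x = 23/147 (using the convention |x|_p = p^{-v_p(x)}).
|23/147|_3 = 3

Step 1 — compute v_3(x) by factoring powers of 3 out of the numerator and denominator: v_3(23/147) = -1. Step 2 — apply |x|_p = p^{-v_p(x)} = 3^{1} = 3.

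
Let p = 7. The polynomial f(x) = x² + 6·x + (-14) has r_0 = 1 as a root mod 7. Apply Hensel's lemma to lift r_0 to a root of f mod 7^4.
r_3 = 1968 (mod 2401)

Hensel: r_{i+1} = r_i − f(r_i)·(f′(r_i))^{-1} mod 7^{i+2}, f′(x) = 2x + 6. Iterate:
  r_0 = 1 (mod 7)
  r_1 = 8 (mod 49)
  r_2 = 253 (mod 343)
  r_3 = 1968 (mod 2401)
Final: r = 1968 satisfies f(r) ≡ 0 mod 7^4.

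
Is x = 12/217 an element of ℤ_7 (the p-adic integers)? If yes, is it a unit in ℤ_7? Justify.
x ∉ ℤ_7 (v_7(x) = -1 < 0)

ℤ_7 = {x ∈ ℚ_7 : v_7(x) ≥ 0} and ℤ_7^× = {x ∈ ℤ_7 : v_7(x) = 0}. Here v_7(12/217) = v_7(num) − v_7(den) = -1; compare against these criteria.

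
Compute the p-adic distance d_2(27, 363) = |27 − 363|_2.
d_2(27, 363) = 1/16

Step 1 — x − y = 27 − 363 = -336. Step 2 — v_2(-336) = 4 (factor: -336 = −(2^4 · 21); the sign does not affect v_p). Step 3 — |x − y|_2 = 2^{-4} = 1/16.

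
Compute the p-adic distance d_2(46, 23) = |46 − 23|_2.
d_2(46, 23) = 1

Step 1 — x − y = 46 − 23 = 23. Step 2 — v_2(23) = 0 (factor: 23 = (2^0 · 23); the sign does not affect v_p). Step 3 — |x − y|_2 = 2^{0} = 1.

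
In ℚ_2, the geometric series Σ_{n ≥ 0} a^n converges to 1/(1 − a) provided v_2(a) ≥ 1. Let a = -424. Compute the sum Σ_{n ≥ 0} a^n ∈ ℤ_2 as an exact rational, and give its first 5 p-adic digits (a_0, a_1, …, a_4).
Σ a^n = 1/(1 − a) = 1/425;  first 5 digits = (1, 0, 0, 1, 1)

v_2(a) = 3 ≥ 1, so the series converges in ℤ_2 to 1/(1 − a) = 1/(1 − (-424)) = 1/425. Expand this rational in ℤ_2: compute digits iteratively via d_i = x_i mod 2, x_{i+1} = (x_i − d_i)/2. The first 5 digits are (1, 0, 0, 1, 1).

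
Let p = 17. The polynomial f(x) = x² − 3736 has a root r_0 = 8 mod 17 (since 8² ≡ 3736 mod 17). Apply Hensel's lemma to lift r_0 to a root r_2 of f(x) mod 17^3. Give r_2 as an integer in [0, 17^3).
r_2 = 93 (mod 4913)

Hensel's recurrence: r_{i+1} = r_i − f(r_i)·(f′(r_i))^{-1} mod 17^{i+2}, with f′(x) = 2x. Iterate:
  r_0 = 8 (mod 17)
  r_1 = 93 (mod 289)
  r_2 = 93 (mod 4913)
Final: r_2 = 93, and one checks f(r_2) ≡ 0 mod 17^3.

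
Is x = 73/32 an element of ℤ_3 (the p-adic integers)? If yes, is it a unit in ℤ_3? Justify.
x ∈ ℤ_3^× (unit); v_3(x) = 0

ℤ_3 = {x ∈ ℚ_3 : v_3(x) ≥ 0} and ℤ_3^× = {x ∈ ℤ_3 : v_3(x) = 0}. Here v_3(73/32) = v_3(num) − v_3(den) = 0; compare against these criteria.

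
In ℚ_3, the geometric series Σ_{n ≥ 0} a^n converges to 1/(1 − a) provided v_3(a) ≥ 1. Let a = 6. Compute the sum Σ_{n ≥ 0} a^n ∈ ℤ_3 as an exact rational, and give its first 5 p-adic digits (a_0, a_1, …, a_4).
Σ a^n = 1/(1 − a) = -1/5;  first 5 digits = (1, 2, 1, 0, 1)

v_3(a) = 1 ≥ 1, so the series converges in ℤ_3 to 1/(1 − a) = 1/(1 − 6) = -1/5. Expand this rational in ℤ_3: compute digits iteratively via d_i = x_i mod 3, x_{i+1} = (x_i − d_i)/3. The first 5 digits are (1, 2, 1, 0, 1).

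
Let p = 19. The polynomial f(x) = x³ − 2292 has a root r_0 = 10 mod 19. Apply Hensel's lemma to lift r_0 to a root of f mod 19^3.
r_2 = 6546 (mod 6859)

Hensel: r_{i+1} = r_i − f(r_i)/f′(r_i) mod 19^{i+2}, where f′(x) = 3x². Iterate:
  r_0 = 10 (mod 19)
  r_1 = 48 (mod 361)
  r_2 = 6546 (mod 6859)
Final: r = 6546 with f(r) ≡ 0 mod 19^3.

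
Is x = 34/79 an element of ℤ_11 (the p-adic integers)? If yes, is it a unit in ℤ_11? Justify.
x ∈ ℤ_11^× (unit); v_11(x) = 0

ℤ_11 = {x ∈ ℚ_11 : v_11(x) ≥ 0} and ℤ_11^× = {x ∈ ℤ_11 : v_11(x) = 0}. Here v_11(34/79) = v_11(num) − v_11(den) = 0; compare against these criteria.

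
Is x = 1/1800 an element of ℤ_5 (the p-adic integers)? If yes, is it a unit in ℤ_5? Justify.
x ∉ ℤ_5 (v_5(x) = -2 < 0)

ℤ_5 = {x ∈ ℚ_5 : v_5(x) ≥ 0} and ℤ_5^× = {x ∈ ℤ_5 : v_5(x) = 0}. Here v_5(1/1800) = v_5(num) − v_5(den) = -2; compare against these criteria.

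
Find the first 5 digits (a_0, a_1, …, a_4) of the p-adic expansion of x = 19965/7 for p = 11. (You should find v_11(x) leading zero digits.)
(a_0, …, a_4) = (0, 0, 0, 10, 4)

v_11(19965/7) = 3, so a_0 = ... = a_2 = 0. Factor out: x = 11^3 · u with u = 15/7 a unit in ℤ_11. Expand u iteratively via a_{v+i} = u_i mod 11, u_{i+1} = (u_i − a_{v+i})/11:
  u_0 = 15/7;  a_3 = 10;  u_1 = (u_0 − 10)/11 = -5/7
  u_1 = -5/7;  a_4 = 4;  u_2 = (u_1 − 4)/11 = -3/7
Digits: (0, 0, 0, 10, 4).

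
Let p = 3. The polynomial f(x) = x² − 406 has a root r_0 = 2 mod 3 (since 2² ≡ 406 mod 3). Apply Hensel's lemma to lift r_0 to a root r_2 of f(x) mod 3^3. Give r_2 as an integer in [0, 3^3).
r_2 = 26 (mod 27)

Hensel's recurrence: r_{i+1} = r_i − f(r_i)·(f′(r_i))^{-1} mod 3^{i+2}, with f′(x) = 2x. Iterate:
  r_0 = 2 (mod 3)
  r_1 = 8 (mod 9)
  r_2 = 26 (mod 27)
Final: r_2 = 26, and one checks f(r_2) ≡ 0 mod 3^3.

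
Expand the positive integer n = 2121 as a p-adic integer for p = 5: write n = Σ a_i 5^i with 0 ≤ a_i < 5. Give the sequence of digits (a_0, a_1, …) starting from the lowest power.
(a_0, a_1, …) = (1, 4, 4, 1, 3)

Repeated division by 5 gives the digits low-to-high: 2121 = 1 + 4·5^1 + 4·5^2 + 1·5^3 + 3·5^4. Digit sequence: (1, 4, 4, 1, 3).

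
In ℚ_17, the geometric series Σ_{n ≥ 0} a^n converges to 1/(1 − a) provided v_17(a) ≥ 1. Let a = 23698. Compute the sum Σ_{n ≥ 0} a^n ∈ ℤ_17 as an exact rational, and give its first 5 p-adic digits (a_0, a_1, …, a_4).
Σ a^n = 1/(1 − a) = -1/23697;  first 5 digits = (1, 0, 14, 4, 9)

v_17(a) = 2 ≥ 1, so the series converges in ℤ_17 to 1/(1 − a) = 1/(1 − 23698) = -1/23697. Expand this rational in ℤ_17: compute digits iteratively via d_i = x_i mod 17, x_{i+1} = (x_i − d_i)/17. The first 5 digits are (1, 0, 14, 4, 9).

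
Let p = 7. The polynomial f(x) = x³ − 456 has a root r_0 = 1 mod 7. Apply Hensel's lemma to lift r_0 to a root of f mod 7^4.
r_3 = 855 (mod 2401)

Hensel: r_{i+1} = r_i − f(r_i)/f′(r_i) mod 7^{i+2}, where f′(x) = 3x². Iterate:
  r_0 = 1 (mod 7)
  r_1 = 22 (mod 49)
  r_2 = 169 (mod 343)
  r_3 = 855 (mod 2401)
Final: r = 855 with f(r) ≡ 0 mod 7^4.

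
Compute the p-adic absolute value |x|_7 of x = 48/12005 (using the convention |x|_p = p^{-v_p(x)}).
|48/12005|_7 = 2401

Step 1 — compute v_7(x) by factoring powers of 7 out of the numerator and denominator: v_7(48/12005) = -4. Step 2 — apply |x|_p = p^{-v_p(x)} = 7^{4} = 2401.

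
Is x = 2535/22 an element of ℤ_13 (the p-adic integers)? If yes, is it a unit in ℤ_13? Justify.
x ∈ ℤ_13 but not a unit; v_13(x) = 2 > 0

ℤ_13 = {x ∈ ℚ_13 : v_13(x) ≥ 0} and ℤ_13^× = {x ∈ ℤ_13 : v_13(x) = 0}. Here v_13(2535/22) = v_13(num) − v_13(den) = 2; compare against these criteria.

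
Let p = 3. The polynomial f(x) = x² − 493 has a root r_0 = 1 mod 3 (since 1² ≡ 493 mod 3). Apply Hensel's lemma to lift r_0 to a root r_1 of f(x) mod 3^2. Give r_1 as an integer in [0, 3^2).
r_1 = 4 (mod 9)

Hensel's recurrence: r_{i+1} = r_i − f(r_i)·(f′(r_i))^{-1} mod 3^{i+2}, with f′(x) = 2x. Iterate:
  r_0 = 1 (mod 3)
  r_1 = 4 (mod 9)
Final: r_1 = 4, and one checks f(r_1) ≡ 0 mod 3^2.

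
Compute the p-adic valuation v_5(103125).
v_5(103125) = 5

v_5(n) is the largest exponent k such that 5^k divides n. Factor out: 103125 = 5^5 · 33. (Sign doesn't affect v_p.) So v_5(103125) = 5.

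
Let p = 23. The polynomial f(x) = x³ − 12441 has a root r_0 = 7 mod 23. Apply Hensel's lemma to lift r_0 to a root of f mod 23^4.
r_3 = 110384 (mod 279841)

Hensel: r_{i+1} = r_i − f(r_i)/f′(r_i) mod 23^{i+2}, where f′(x) = 3x². Iterate:
  r_0 = 7 (mod 23)
  r_1 = 352 (mod 529)
  r_2 = 881 (mod 12167)
  r_3 = 110384 (mod 279841)
Final: r = 110384 with f(r) ≡ 0 mod 23^4.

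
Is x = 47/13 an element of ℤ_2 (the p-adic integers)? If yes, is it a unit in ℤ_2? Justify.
x ∈ ℤ_2^× (unit); v_2(x) = 0

ℤ_2 = {x ∈ ℚ_2 : v_2(x) ≥ 0} and ℤ_2^× = {x ∈ ℤ_2 : v_2(x) = 0}. Here v_2(47/13) = v_2(num) − v_2(den) = 0; compare against these criteria.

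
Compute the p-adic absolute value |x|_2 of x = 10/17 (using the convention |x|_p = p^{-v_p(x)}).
|10/17|_2 = 1/2

Step 1 — compute v_2(x) by factoring powers of 2 out of the numerator and denominator: v_2(10/17) = 1. Step 2 — apply |x|_p = p^{-v_p(x)} = 2^{-1} = 1/2.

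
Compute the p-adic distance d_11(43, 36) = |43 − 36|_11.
d_11(43, 36) = 1

Step 1 — x − y = 43 − 36 = 7. Step 2 — v_11(7) = 0 (factor: 7 = (11^0 · 7); the sign does not affect v_p). Step 3 — |x − y|_11 = 11^{0} = 1.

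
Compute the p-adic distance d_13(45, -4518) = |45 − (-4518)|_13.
d_13(45, -4518) = 1/169

Step 1 — x − y = 45 − (-4518) = 4563. Step 2 — v_13(4563) = 2 (factor: 4563 = (13^2 · 27); the sign does not affect v_p). Step 3 — |x − y|_13 = 13^{-2} = 1/169.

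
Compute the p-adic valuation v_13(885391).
v_13(885391) = 4

v_13(n) is the largest exponent k such that 13^k divides n. Factor out: 885391 = 13^4 · 31. (Sign doesn't affect v_p.) So v_13(885391) = 4.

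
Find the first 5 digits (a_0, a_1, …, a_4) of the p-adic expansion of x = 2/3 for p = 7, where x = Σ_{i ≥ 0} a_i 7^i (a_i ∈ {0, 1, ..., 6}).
(a_0, …, a_4) = (3, 2, 2, 2, 2)

v_7(2/3) = 0 (numerator and denominator both coprime to 7), so x ∈ ℤ_7^×. Compute digits iteratively via a_i = x_i mod 7, x_{i+1} = (x_i − a_i)/7, with x_0 = x:
  x_0 = 2/3;  a_0 = 3;  x_1 = (x_0 − 3)/7 = -1/3
  x_1 = -1/3;  a_1 = 2;  x_2 = (x_1 − 2)/7 = -1/3
  x_2 = -1/3;  a_2 = 2;  x_3 = (x_2 − 2)/7 = -1/3
  x_3 = -1/3;  a_3 = 2;  x_4 = (x_3 − 2)/7 = -1/3
  x_4 = -1/3;  a_4 = 2;  x_5 = (x_4 − 2)/7 = -1/3
Digits: (3, 2, 2, 2, 2).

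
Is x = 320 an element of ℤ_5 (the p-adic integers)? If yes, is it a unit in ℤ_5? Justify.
x ∈ ℤ_5 but not a unit; v_5(x) = 1 > 0

ℤ_5 = {x ∈ ℚ_5 : v_5(x) ≥ 0} and ℤ_5^× = {x ∈ ℤ_5 : v_5(x) = 0}. Here v_5(320) = v_5(num) − v_5(den) = 1; compare against these criteria.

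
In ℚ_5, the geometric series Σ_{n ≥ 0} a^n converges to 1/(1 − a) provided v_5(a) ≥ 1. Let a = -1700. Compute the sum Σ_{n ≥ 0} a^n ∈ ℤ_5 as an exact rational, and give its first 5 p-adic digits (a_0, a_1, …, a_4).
Σ a^n = 1/(1 − a) = 1/1701;  first 5 digits = (1, 0, 2, 1, 1)

v_5(a) = 2 ≥ 1, so the series converges in ℤ_5 to 1/(1 − a) = 1/(1 − (-1700)) = 1/1701. Expand this rational in ℤ_5: compute digits iteratively via d_i = x_i mod 5, x_{i+1} = (x_i − d_i)/5. The first 5 digits are (1, 0, 2, 1, 1).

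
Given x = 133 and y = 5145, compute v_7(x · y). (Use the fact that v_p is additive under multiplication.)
v_7(684285) = 4

v_p(x) = 1 (factor: 133 = 7^1 · 19); v_p(y) = 3 (factor: 5145 = 7^3 · 15). Additivity: v_p(xy) = v_p(x) + v_p(y) = 1 + 3 = 4. (Direct check: xy = 684285 = 7^4 · (285).)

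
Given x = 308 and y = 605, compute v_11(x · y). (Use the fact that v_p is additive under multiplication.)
v_11(186340) = 3

v_p(x) = 1 (factor: 308 = 11^1 · 28); v_p(y) = 2 (factor: 605 = 11^2 · 5). Additivity: v_p(xy) = v_p(x) + v_p(y) = 1 + 2 = 3. (Direct check: xy = 186340 = 11^3 · (140).)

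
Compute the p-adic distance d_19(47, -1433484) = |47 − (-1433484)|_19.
d_19(47, -1433484) = 1/130321

Step 1 — x − y = 47 − (-1433484) = 1433531. Step 2 — v_19(1433531) = 4 (factor: 1433531 = (19^4 · 11); the sign does not affect v_p). Step 3 — |x − y|_19 = 19^{-4} = 1/130321.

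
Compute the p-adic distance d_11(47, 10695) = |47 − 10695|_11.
d_11(47, 10695) = 1/1331

Step 1 — x − y = 47 − 10695 = -10648. Step 2 — v_11(-10648) = 3 (factor: -10648 = −(11^3 · 8); the sign does not affect v_p). Step 3 — |x − y|_11 = 11^{-3} = 1/1331.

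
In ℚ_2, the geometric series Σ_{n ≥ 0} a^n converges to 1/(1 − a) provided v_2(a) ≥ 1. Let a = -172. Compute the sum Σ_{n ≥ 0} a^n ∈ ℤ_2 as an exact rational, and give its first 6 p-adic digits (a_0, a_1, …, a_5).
Σ a^n = 1/(1 − a) = 1/173;  first 6 digits = (1, 0, 1, 0, 0, 1)

v_2(a) = 2 ≥ 1, so the series converges in ℤ_2 to 1/(1 − a) = 1/(1 − (-172)) = 1/173. Expand this rational in ℤ_2: compute digits iteratively via d_i = x_i mod 2, x_{i+1} = (x_i − d_i)/2. The first 6 digits are (1, 0, 1, 0, 0, 1).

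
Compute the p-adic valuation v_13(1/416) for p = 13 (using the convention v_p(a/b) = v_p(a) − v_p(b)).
v_13(1/416) = -1

Factor powers of 13 from the numerator and denominator of the reduced fraction: 1 = 13^0 · 1 and 416 = 13^1 · 32. Apply v_p(a/b) = v_p(a) − v_p(b): v_13(1/416) = 0 − 1 = -1.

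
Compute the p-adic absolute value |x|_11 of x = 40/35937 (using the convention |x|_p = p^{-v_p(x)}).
|40/35937|_11 = 1331

Step 1 — compute v_11(x) by factoring powers of 11 out of the numerator and denominator: v_11(40/35937) = -3. Step 2 — apply |x|_p = p^{-v_p(x)} = 11^{3} = 1331.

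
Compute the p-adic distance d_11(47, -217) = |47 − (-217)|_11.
d_11(47, -217) = 1/11

Step 1 — x − y = 47 − (-217) = 264. Step 2 — v_11(264) = 1 (factor: 264 = (11^1 · 24); the sign does not affect v_p). Step 3 — |x − y|_11 = 11^{-1} = 1/11.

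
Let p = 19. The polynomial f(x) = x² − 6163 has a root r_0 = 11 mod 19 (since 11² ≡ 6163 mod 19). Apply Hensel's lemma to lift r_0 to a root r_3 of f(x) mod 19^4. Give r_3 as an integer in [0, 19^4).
r_3 = 82167 (mod 130321)

Hensel's recurrence: r_{i+1} = r_i − f(r_i)·(f′(r_i))^{-1} mod 19^{i+2}, with f′(x) = 2x. Iterate:
  r_0 = 11 (mod 19)
  r_1 = 220 (mod 361)
  r_2 = 6718 (mod 6859)
  r_3 = 82167 (mod 130321)
Final: r_3 = 82167, and one checks f(r_3) ≡ 0 mod 19^4.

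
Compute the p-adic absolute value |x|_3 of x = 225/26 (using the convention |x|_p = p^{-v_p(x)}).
|225/26|_3 = 1/9

Step 1 — compute v_3(x) by factoring powers of 3 out of the numerator and denominator: v_3(225/26) = 2. Step 2 — apply |x|_p = p^{-v_p(x)} = 3^{-2} = 1/9.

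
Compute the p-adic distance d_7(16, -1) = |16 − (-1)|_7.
d_7(16, -1) = 1

Step 1 — x − y = 16 − (-1) = 17. Step 2 — v_7(17) = 0 (factor: 17 = (7^0 · 17); the sign does not affect v_p). Step 3 — |x − y|_7 = 7^{0} = 1.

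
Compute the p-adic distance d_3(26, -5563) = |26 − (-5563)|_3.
d_3(26, -5563) = 1/243

Step 1 — x − y = 26 − (-5563) = 5589. Step 2 — v_3(5589) = 5 (factor: 5589 = (3^5 · 23); the sign does not affect v_p). Step 3 — |x − y|_3 = 3^{-5} = 1/243.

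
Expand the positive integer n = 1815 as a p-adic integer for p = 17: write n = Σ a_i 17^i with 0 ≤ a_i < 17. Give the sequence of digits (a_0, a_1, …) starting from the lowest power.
(a_0, a_1, …) = (13, 4, 6)

Repeated division by 17 gives the digits low-to-high: 1815 = 13 + 4·17^1 + 6·17^2. Digit sequence: (13, 4, 6).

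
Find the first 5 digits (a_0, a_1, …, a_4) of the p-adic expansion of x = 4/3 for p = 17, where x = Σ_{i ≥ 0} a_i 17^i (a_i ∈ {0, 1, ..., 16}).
(a_0, …, a_4) = (7, 11, 5, 11, 5)

v_17(4/3) = 0 (numerator and denominator both coprime to 17), so x ∈ ℤ_17^×. Compute digits iteratively via a_i = x_i mod 17, x_{i+1} = (x_i − a_i)/17, with x_0 = x:
  x_0 = 4/3;  a_0 = 7;  x_1 = (x_0 − 7)/17 = -1/3
  x_1 = -1/3;  a_1 = 11;  x_2 = (x_1 − 11)/17 = -2/3
  x_2 = -2/3;  a_2 = 5;  x_3 = (x_2 − 5)/17 = -1/3
  x_3 = -1/3;  a_3 = 11;  x_4 = (x_3 − 11)/17 = -2/3
  x_4 = -2/3;  a_4 = 5;  x_5 = (x_4 − 5)/17 = -1/3
Digits: (7, 11, 5, 11, 5).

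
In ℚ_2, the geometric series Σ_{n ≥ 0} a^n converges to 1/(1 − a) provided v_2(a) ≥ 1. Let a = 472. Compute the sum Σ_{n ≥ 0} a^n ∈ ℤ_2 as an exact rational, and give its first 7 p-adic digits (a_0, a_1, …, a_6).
Σ a^n = 1/(1 − a) = -1/471;  first 7 digits = (1, 0, 0, 1, 1, 0, 0)

v_2(a) = 3 ≥ 1, so the series converges in ℤ_2 to 1/(1 − a) = 1/(1 − 472) = -1/471. Expand this rational in ℤ_2: compute digits iteratively via d_i = x_i mod 2, x_{i+1} = (x_i − d_i)/2. The first 7 digits are (1, 0, 0, 1, 1, 0, 0).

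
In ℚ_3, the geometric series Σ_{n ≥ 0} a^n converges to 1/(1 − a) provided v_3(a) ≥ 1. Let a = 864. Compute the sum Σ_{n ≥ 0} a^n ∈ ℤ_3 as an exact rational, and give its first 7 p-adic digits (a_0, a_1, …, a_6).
Σ a^n = 1/(1 − a) = -1/863;  first 7 digits = (1, 0, 0, 2, 1, 0, 2)

v_3(a) = 3 ≥ 1, so the series converges in ℤ_3 to 1/(1 − a) = 1/(1 − 864) = -1/863. Expand this rational in ℤ_3: compute digits iteratively via d_i = x_i mod 3, x_{i+1} = (x_i − d_i)/3. The first 7 digits are (1, 0, 0, 2, 1, 0, 2).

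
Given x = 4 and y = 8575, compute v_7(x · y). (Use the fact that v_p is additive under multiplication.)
v_7(34300) = 3

v_p(x) = 0 (factor: 4 = 7^0 · 4); v_p(y) = 3 (factor: 8575 = 7^3 · 25). Additivity: v_p(xy) = v_p(x) + v_p(y) = 0 + 3 = 3. (Direct check: xy = 34300 = 7^3 · (100).)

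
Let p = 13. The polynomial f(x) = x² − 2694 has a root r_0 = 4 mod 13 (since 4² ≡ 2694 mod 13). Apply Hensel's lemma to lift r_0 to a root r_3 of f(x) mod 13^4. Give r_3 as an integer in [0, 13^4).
r_3 = 19647 (mod 28561)

Hensel's recurrence: r_{i+1} = r_i − f(r_i)·(f′(r_i))^{-1} mod 13^{i+2}, with f′(x) = 2x. Iterate:
  r_0 = 4 (mod 13)
  r_1 = 43 (mod 169)
  r_2 = 2071 (mod 2197)
  r_3 = 19647 (mod 28561)
Final: r_3 = 19647, and one checks f(r_3) ≡ 0 mod 13^4.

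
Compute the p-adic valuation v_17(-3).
v_17(-3) = 0

v_17(n) is the largest exponent k such that 17^k divides n. Factor out: -3 = -17^0 · 3. (Sign doesn't affect v_p.) So v_17(-3) = 0.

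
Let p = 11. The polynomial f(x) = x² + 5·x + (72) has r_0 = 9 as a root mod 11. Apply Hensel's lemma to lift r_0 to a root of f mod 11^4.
r_3 = 6224 (mod 14641)

Hensel: r_{i+1} = r_i − f(r_i)·(f′(r_i))^{-1} mod 11^{i+2}, f′(x) = 2x + 5. Iterate:
  r_0 = 9 (mod 11)
  r_1 = 53 (mod 121)
  r_2 = 900 (mod 1331)
  r_3 = 6224 (mod 14641)
Final: r = 6224 satisfies f(r) ≡ 0 mod 11^4.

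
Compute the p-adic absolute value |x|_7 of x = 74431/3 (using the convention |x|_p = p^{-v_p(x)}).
|74431/3|_7 = 1/2401

Step 1 — compute v_7(x) by factoring powers of 7 out of the numerator and denominator: v_7(74431/3) = 4. Step 2 — apply |x|_p = p^{-v_p(x)} = 7^{-4} = 1/2401.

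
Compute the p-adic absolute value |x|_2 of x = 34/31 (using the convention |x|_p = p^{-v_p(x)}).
|34/31|_2 = 1/2

Step 1 — compute v_2(x) by factoring powers of 2 out of the numerator and denominator: v_2(34/31) = 1. Step 2 — apply |x|_p = p^{-v_p(x)} = 2^{-1} = 1/2.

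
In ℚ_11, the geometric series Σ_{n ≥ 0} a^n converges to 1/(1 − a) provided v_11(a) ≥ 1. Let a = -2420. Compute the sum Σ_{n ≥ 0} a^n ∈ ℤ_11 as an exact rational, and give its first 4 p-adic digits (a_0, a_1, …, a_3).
Σ a^n = 1/(1 − a) = 1/2421;  first 4 digits = (1, 0, 2, 9)

v_11(a) = 2 ≥ 1, so the series converges in ℤ_11 to 1/(1 − a) = 1/(1 − (-2420)) = 1/2421. Expand this rational in ℤ_11: compute digits iteratively via d_i = x_i mod 11, x_{i+1} = (x_i − d_i)/11. The first 4 digits are (1, 0, 2, 9).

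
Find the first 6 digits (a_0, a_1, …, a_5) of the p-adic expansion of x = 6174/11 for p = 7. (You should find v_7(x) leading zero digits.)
(a_0, …, a_5) = (0, 0, 0, 1, 2, 1)

v_7(6174/11) = 3, so a_0 = ... = a_2 = 0. Factor out: x = 7^3 · u with u = 18/11 a unit in ℤ_7. Expand u iteratively via a_{v+i} = u_i mod 7, u_{i+1} = (u_i − a_{v+i})/7:
  u_0 = 18/11;  a_3 = 1;  u_1 = (u_0 − 1)/7 = 1/11
  u_1 = 1/11;  a_4 = 2;  u_2 = (u_1 − 2)/7 = -3/11
  u_2 = -3/11;  a_5 = 1;  u_3 = (u_2 − 1)/7 = -2/11
Digits: (0, 0, 0, 1, 2, 1).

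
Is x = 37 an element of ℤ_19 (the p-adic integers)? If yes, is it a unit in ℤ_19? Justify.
x ∈ ℤ_19^× (unit); v_19(x) = 0

ℤ_19 = {x ∈ ℚ_19 : v_19(x) ≥ 0} and ℤ_19^× = {x ∈ ℤ_19 : v_19(x) = 0}. Here v_19(37) = v_19(num) − v_19(den) = 0; compare against these criteria.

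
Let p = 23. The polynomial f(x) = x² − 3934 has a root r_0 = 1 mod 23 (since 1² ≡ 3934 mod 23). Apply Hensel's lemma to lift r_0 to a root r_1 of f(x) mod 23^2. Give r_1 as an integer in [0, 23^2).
r_1 = 116 (mod 529)

Hensel's recurrence: r_{i+1} = r_i − f(r_i)·(f′(r_i))^{-1} mod 23^{i+2}, with f′(x) = 2x. Iterate:
  r_0 = 1 (mod 23)
  r_1 = 116 (mod 529)
Final: r_1 = 116, and one checks f(r_1) ≡ 0 mod 23^2.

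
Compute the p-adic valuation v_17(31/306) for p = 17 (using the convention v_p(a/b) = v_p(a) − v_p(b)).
v_17(31/306) = -1

Factor powers of 17 from the numerator and denominator of the reduced fraction: 31 = 17^0 · 31 and 306 = 17^1 · 18. Apply v_p(a/b) = v_p(a) − v_p(b): v_17(31/306) = 0 − 1 = -1.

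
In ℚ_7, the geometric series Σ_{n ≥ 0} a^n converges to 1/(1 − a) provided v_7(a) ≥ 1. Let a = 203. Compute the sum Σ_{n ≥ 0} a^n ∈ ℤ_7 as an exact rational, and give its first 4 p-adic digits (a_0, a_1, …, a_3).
Σ a^n = 1/(1 − a) = -1/202;  first 4 digits = (1, 1, 5, 2)

v_7(a) = 1 ≥ 1, so the series converges in ℤ_7 to 1/(1 − a) = 1/(1 − 203) = -1/202. Expand this rational in ℤ_7: compute digits iteratively via d_i = x_i mod 7, x_{i+1} = (x_i − d_i)/7. The first 4 digits are (1, 1, 5, 2).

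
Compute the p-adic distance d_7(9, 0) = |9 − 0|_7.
d_7(9, 0) = 1

Step 1 — x − y = 9 − 0 = 9. Step 2 — v_7(9) = 0 (factor: 9 = (7^0 · 9); the sign does not affect v_p). Step 3 — |x − y|_7 = 7^{0} = 1.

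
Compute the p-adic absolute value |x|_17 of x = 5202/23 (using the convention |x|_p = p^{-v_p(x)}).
|5202/23|_17 = 1/289

Step 1 — compute v_17(x) by factoring powers of 17 out of the numerator and denominator: v_17(5202/23) = 2. Step 2 — apply |x|_p = p^{-v_p(x)} = 17^{-2} = 1/289.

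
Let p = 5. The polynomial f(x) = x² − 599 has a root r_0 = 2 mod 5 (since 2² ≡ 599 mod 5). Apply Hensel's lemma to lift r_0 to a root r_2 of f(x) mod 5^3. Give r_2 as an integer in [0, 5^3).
r_2 = 82 (mod 125)

Hensel's recurrence: r_{i+1} = r_i − f(r_i)·(f′(r_i))^{-1} mod 5^{i+2}, with f′(x) = 2x. Iterate:
  r_0 = 2 (mod 5)
  r_1 = 7 (mod 25)
  r_2 = 82 (mod 125)
Final: r_2 = 82, and one checks f(r_2) ≡ 0 mod 5^3.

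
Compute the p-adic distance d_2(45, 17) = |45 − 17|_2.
d_2(45, 17) = 1/4

Step 1 — x − y = 45 − 17 = 28. Step 2 — v_2(28) = 2 (factor: 28 = (2^2 · 7); the sign does not affect v_p). Step 3 — |x − y|_2 = 2^{-2} = 1/4.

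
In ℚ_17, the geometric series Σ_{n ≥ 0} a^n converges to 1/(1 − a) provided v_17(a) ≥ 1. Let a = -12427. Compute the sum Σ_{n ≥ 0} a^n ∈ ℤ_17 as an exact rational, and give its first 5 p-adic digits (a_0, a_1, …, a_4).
Σ a^n = 1/(1 − a) = 1/12428;  first 5 digits = (1, 0, 8, 14, 12)

v_17(a) = 2 ≥ 1, so the series converges in ℤ_17 to 1/(1 − a) = 1/(1 − (-12427)) = 1/12428. Expand this rational in ℤ_17: compute digits iteratively via d_i = x_i mod 17, x_{i+1} = (x_i − d_i)/17. The first 5 digits are (1, 0, 8, 14, 12).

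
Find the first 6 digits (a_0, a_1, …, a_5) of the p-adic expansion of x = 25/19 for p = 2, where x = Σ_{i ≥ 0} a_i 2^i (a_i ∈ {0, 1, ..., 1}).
(a_0, …, a_5) = (1, 1, 0, 0, 0, 1)

v_2(25/19) = 0 (numerator and denominator both coprime to 2), so x ∈ ℤ_2^×. Compute digits iteratively via a_i = x_i mod 2, x_{i+1} = (x_i − a_i)/2, with x_0 = x:
  x_0 = 25/19;  a_0 = 1;  x_1 = (x_0 − 1)/2 = 3/19
  x_1 = 3/19;  a_1 = 1;  x_2 = (x_1 − 1)/2 = -8/19
  x_2 = -8/19;  a_2 = 0;  x_3 = (x_2 − 0)/2 = -4/19
  x_3 = -4/19;  a_3 = 0;  x_4 = (x_3 − 0)/2 = -2/19
  x_4 = -2/19;  a_4 = 0;  x_5 = (x_4 − 0)/2 = -1/19
  x_5 = -1/19;  a_5 = 1;  x_6 = (x_5 − 1)/2 = -10/19
Digits: (1, 1, 0, 0, 0, 1).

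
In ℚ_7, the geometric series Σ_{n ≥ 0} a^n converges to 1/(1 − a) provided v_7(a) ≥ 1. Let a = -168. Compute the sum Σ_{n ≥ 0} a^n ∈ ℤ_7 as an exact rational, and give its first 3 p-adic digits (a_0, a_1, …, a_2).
Σ a^n = 1/(1 − a) = 1/169;  first 3 digits = (1, 4, 5)

v_7(a) = 1 ≥ 1, so the series converges in ℤ_7 to 1/(1 − a) = 1/(1 − (-168)) = 1/169. Expand this rational in ℤ_7: compute digits iteratively via d_i = x_i mod 7, x_{i+1} = (x_i − d_i)/7. The first 3 digits are (1, 4, 5).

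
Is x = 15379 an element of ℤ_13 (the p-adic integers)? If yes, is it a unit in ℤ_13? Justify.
x ∈ ℤ_13 but not a unit; v_13(x) = 3 > 0

ℤ_13 = {x ∈ ℚ_13 : v_13(x) ≥ 0} and ℤ_13^× = {x ∈ ℤ_13 : v_13(x) = 0}. Here v_13(15379) = v_13(num) − v_13(den) = 3; compare against these criteria.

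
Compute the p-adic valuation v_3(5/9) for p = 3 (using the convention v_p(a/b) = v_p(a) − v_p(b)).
v_3(5/9) = -2

Factor powers of 3 from the numerator and denominator of the reduced fraction: 5 = 3^0 · 5 and 9 = 3^2 · 1. Apply v_p(a/b) = v_p(a) − v_p(b): v_3(5/9) = 0 − 2 = -2.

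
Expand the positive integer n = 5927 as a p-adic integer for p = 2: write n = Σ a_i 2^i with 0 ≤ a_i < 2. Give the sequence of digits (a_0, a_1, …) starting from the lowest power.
(a_0, a_1, …) = (1, 1, 1, 0, 0, 1, 0, 0, 1, 1, 1, 0, 1)

Repeated division by 2 gives the digits low-to-high: 5927 = 1 + 1·2^1 + 1·2^2 + 1·2^5 + 1·2^8 + 1·2^9 + 1·2^10 + 1·2^12. Digit sequence: (1, 1, 1, 0, 0, 1, 0, 0, 1, 1, 1, 0, 1).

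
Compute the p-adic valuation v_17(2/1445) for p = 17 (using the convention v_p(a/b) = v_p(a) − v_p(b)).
v_17(2/1445) = -2

Factor powers of 17 from the numerator and denominator of the reduced fraction: 2 = 17^0 · 2 and 1445 = 17^2 · 5. Apply v_p(a/b) = v_p(a) − v_p(b): v_17(2/1445) = 0 − 2 = -2.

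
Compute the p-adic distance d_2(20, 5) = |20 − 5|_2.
d_2(20, 5) = 1

Step 1 — x − y = 20 − 5 = 15. Step 2 — v_2(15) = 0 (factor: 15 = (2^0 · 15); the sign does not affect v_p). Step 3 — |x − y|_2 = 2^{0} = 1.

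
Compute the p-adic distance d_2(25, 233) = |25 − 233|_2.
d_2(25, 233) = 1/16

Step 1 — x − y = 25 − 233 = -208. Step 2 — v_2(-208) = 4 (factor: -208 = −(2^4 · 13); the sign does not affect v_p). Step 3 — |x − y|_2 = 2^{-4} = 1/16.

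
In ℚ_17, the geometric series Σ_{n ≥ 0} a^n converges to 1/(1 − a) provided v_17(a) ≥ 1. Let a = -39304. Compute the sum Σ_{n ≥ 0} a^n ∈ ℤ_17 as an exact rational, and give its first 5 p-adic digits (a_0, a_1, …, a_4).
Σ a^n = 1/(1 − a) = 1/39305;  first 5 digits = (1, 0, 0, 9, 16)

v_17(a) = 3 ≥ 1, so the series converges in ℤ_17 to 1/(1 − a) = 1/(1 − (-39304)) = 1/39305. Expand this rational in ℤ_17: compute digits iteratively via d_i = x_i mod 17, x_{i+1} = (x_i − d_i)/17. The first 5 digits are (1, 0, 0, 9, 16).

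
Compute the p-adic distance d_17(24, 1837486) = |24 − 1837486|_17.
d_17(24, 1837486) = 1/83521

Step 1 — x − y = 24 − 1837486 = -1837462. Step 2 — v_17(-1837462) = 4 (factor: -1837462 = −(17^4 · 22); the sign does not affect v_p). Step 3 — |x − y|_17 = 17^{-4} = 1/83521.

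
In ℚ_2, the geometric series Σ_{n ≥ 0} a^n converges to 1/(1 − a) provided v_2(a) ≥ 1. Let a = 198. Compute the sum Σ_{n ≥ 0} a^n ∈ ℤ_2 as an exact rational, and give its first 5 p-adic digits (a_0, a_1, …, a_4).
Σ a^n = 1/(1 − a) = -1/197;  first 5 digits = (1, 1, 0, 0, 1)

v_2(a) = 1 ≥ 1, so the series converges in ℤ_2 to 1/(1 − a) = 1/(1 − 198) = -1/197. Expand this rational in ℤ_2: compute digits iteratively via d_i = x_i mod 2, x_{i+1} = (x_i − d_i)/2. The first 5 digits are (1, 1, 0, 0, 1).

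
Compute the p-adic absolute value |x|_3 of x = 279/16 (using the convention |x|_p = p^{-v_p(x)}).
|279/16|_3 = 1/9

Step 1 — compute v_3(x) by factoring powers of 3 out of the numerator and denominator: v_3(279/16) = 2. Step 2 — apply |x|_p = p^{-v_p(x)} = 3^{-2} = 1/9.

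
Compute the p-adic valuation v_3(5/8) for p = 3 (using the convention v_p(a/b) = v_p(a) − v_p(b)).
v_3(5/8) = 0

Factor powers of 3 from the numerator and denominator of the reduced fraction: 5 = 3^0 · 5 and 8 = 3^0 · 8. Apply v_p(a/b) = v_p(a) − v_p(b): v_3(5/8) = 0 − 0 = 0.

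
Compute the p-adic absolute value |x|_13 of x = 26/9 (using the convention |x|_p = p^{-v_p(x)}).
|26/9|_13 = 1/13

Step 1 — compute v_13(x) by factoring powers of 13 out of the numerator and denominator: v_13(26/9) = 1. Step 2 — apply |x|_p = p^{-v_p(x)} = 13^{-1} = 1/13.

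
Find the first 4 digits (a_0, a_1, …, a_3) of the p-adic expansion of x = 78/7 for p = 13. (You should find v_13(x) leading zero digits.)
(a_0, …, a_3) = (0, 12, 1, 11)

v_13(78/7) = 1, so a_0 = ... = a_0 = 0. Factor out: x = 13^1 · u with u = 6/7 a unit in ℤ_13. Expand u iteratively via a_{v+i} = u_i mod 13, u_{i+1} = (u_i − a_{v+i})/13:
  u_0 = 6/7;  a_1 = 12;  u_1 = (u_0 − 12)/13 = -6/7
  u_1 = -6/7;  a_2 = 1;  u_2 = (u_1 − 1)/13 = -1/7
  u_2 = -1/7;  a_3 = 11;  u_3 = (u_2 − 11)/13 = -6/7
Digits: (0, 12, 1, 11).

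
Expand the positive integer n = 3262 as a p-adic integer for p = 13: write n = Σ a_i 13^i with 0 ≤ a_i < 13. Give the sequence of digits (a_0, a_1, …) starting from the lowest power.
(a_0, a_1, …) = (12, 3, 6, 1)

Repeated division by 13 gives the digits low-to-high: 3262 = 12 + 3·13^1 + 6·13^2 + 1·13^3. Digit sequence: (12, 3, 6, 1).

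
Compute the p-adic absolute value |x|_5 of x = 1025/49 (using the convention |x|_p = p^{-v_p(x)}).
|1025/49|_5 = 1/25

Step 1 — compute v_5(x) by factoring powers of 5 out of the numerator and denominator: v_5(1025/49) = 2. Step 2 — apply |x|_p = p^{-v_p(x)} = 5^{-2} = 1/25.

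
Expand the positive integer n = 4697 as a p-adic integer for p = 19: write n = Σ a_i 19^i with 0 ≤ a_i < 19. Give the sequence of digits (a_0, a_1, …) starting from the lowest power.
(a_0, a_1, …) = (4, 0, 13)

Repeated division by 19 gives the digits low-to-high: 4697 = 4 + 13·19^2. Digit sequence: (4, 0, 13).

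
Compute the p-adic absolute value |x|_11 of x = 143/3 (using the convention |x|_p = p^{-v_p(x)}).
|143/3|_11 = 1/11

Step 1 — compute v_11(x) by factoring powers of 11 out of the numerator and denominator: v_11(143/3) = 1. Step 2 — apply |x|_p = p^{-v_p(x)} = 11^{-1} = 1/11.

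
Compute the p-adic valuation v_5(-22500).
v_5(-22500) = 4

v_5(n) is the largest exponent k such that 5^k divides n. Factor out: -22500 = -5^4 · 36. (Sign doesn't affect v_p.) So v_5(-22500) = 4.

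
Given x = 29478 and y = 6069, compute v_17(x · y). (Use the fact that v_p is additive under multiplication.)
v_17(178901982) = 5

v_p(x) = 3 (factor: 29478 = 17^3 · 6); v_p(y) = 2 (factor: 6069 = 17^2 · 21). Additivity: v_p(xy) = v_p(x) + v_p(y) = 3 + 2 = 5. (Direct check: xy = 178901982 = 17^5 · (126).)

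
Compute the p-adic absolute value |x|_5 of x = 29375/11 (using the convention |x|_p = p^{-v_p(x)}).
|29375/11|_5 = 1/625

Step 1 — compute v_5(x) by factoring powers of 5 out of the numerator and denominator: v_5(29375/11) = 4. Step 2 — apply |x|_p = p^{-v_p(x)} = 5^{-4} = 1/625.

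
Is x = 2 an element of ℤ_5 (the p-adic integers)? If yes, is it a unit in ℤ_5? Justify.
x ∈ ℤ_5^× (unit); v_5(x) = 0

ℤ_5 = {x ∈ ℚ_5 : v_5(x) ≥ 0} and ℤ_5^× = {x ∈ ℤ_5 : v_5(x) = 0}. Here v_5(2) = v_5(num) − v_5(den) = 0; compare against these criteria.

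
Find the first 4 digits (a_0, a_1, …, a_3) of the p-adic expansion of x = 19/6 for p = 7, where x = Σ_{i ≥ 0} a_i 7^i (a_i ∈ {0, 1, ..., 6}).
(a_0, …, a_3) = (2, 6, 5, 5)

v_7(19/6) = 0 (numerator and denominator both coprime to 7), so x ∈ ℤ_7^×. Compute digits iteratively via a_i = x_i mod 7, x_{i+1} = (x_i − a_i)/7, with x_0 = x:
  x_0 = 19/6;  a_0 = 2;  x_1 = (x_0 − 2)/7 = 1/6
  x_1 = 1/6;  a_1 = 6;  x_2 = (x_1 − 6)/7 = -5/6
  x_2 = -5/6;  a_2 = 5;  x_3 = (x_2 − 5)/7 = -5/6
  x_3 = -5/6;  a_3 = 5;  x_4 = (x_3 − 5)/7 = -5/6
Digits: (2, 6, 5, 5).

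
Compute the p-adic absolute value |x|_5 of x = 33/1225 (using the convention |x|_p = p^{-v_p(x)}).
|33/1225|_5 = 25

Step 1 — compute v_5(x) by factoring powers of 5 out of the numerator and denominator: v_5(33/1225) = -2. Step 2 — apply |x|_p = p^{-v_p(x)} = 5^{2} = 25.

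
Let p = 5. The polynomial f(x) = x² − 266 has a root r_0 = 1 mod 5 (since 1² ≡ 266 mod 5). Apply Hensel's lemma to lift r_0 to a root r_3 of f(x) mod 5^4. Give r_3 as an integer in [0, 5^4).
r_3 = 121 (mod 625)

Hensel's recurrence: r_{i+1} = r_i − f(r_i)·(f′(r_i))^{-1} mod 5^{i+2}, with f′(x) = 2x. Iterate:
  r_0 = 1 (mod 5)
  r_1 = 21 (mod 25)
  r_2 = 121 (mod 125)
  r_3 = 121 (mod 625)
Final: r_3 = 121, and one checks f(r_3) ≡ 0 mod 5^4.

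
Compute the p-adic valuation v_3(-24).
v_3(-24) = 1

v_3(n) is the largest exponent k such that 3^k divides n. Factor out: -24 = -3^1 · 8. (Sign doesn't affect v_p.) So v_3(-24) = 1.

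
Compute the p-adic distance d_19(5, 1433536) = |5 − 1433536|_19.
d_19(5, 1433536) = 1/130321

Step 1 — x − y = 5 − 1433536 = -1433531. Step 2 — v_19(-1433531) = 4 (factor: -1433531 = −(19^4 · 11); the sign does not affect v_p). Step 3 — |x − y|_19 = 19^{-4} = 1/130321.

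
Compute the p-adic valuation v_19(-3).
v_19(-3) = 0

v_19(n) is the largest exponent k such that 19^k divides n. Factor out: -3 = -19^0 · 3. (Sign doesn't affect v_p.) So v_19(-3) = 0.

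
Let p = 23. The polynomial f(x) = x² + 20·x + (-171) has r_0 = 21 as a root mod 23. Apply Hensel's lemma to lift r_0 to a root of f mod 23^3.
r_2 = 2160 (mod 12167)

Hensel: r_{i+1} = r_i − f(r_i)·(f′(r_i))^{-1} mod 23^{i+2}, f′(x) = 2x + 20. Iterate:
  r_0 = 21 (mod 23)
  r_1 = 44 (mod 529)
  r_2 = 2160 (mod 12167)
Final: r = 2160 satisfies f(r) ≡ 0 mod 23^3.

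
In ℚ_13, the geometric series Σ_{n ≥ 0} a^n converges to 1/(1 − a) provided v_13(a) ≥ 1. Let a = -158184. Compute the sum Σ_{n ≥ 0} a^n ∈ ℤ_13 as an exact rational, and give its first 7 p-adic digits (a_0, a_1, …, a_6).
Σ a^n = 1/(1 − a) = 1/158185;  first 7 digits = (1, 0, 0, 6, 7, 12, 9)

v_13(a) = 3 ≥ 1, so the series converges in ℤ_13 to 1/(1 − a) = 1/(1 − (-158184)) = 1/158185. Expand this rational in ℤ_13: compute digits iteratively via d_i = x_i mod 13, x_{i+1} = (x_i − d_i)/13. The first 7 digits are (1, 0, 0, 6, 7, 12, 9).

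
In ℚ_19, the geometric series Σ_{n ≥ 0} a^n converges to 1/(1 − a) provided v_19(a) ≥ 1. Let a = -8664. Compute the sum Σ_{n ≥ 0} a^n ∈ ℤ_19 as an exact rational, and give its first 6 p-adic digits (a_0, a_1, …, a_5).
Σ a^n = 1/(1 − a) = 1/8665;  first 6 digits = (1, 0, 14, 17, 5, 11)

v_19(a) = 2 ≥ 1, so the series converges in ℤ_19 to 1/(1 − a) = 1/(1 − (-8664)) = 1/8665. Expand this rational in ℤ_19: compute digits iteratively via d_i = x_i mod 19, x_{i+1} = (x_i − d_i)/19. The first 6 digits are (1, 0, 14, 17, 5, 11).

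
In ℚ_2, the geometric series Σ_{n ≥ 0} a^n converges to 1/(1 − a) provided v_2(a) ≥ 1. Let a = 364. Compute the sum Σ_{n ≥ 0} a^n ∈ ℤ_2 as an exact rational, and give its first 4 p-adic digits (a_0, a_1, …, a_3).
Σ a^n = 1/(1 − a) = -1/363;  first 4 digits = (1, 0, 1, 1)

v_2(a) = 2 ≥ 1, so the series converges in ℤ_2 to 1/(1 − a) = 1/(1 − 364) = -1/363. Expand this rational in ℤ_2: compute digits iteratively via d_i = x_i mod 2, x_{i+1} = (x_i − d_i)/2. The first 4 digits are (1, 0, 1, 1).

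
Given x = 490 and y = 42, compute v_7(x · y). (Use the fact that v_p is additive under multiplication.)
v_7(20580) = 3

v_p(x) = 2 (factor: 490 = 7^2 · 10); v_p(y) = 1 (factor: 42 = 7^1 · 6). Additivity: v_p(xy) = v_p(x) + v_p(y) = 2 + 1 = 3. (Direct check: xy = 20580 = 7^3 · (60).)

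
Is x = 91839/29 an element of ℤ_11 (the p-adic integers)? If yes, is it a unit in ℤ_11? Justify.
x ∈ ℤ_11 but not a unit; v_11(x) = 3 > 0

ℤ_11 = {x ∈ ℚ_11 : v_11(x) ≥ 0} and ℤ_11^× = {x ∈ ℤ_11 : v_11(x) = 0}. Here v_11(91839/29) = v_11(num) − v_11(den) = 3; compare against these criteria.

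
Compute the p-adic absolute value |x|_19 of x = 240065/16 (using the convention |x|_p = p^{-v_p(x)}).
|240065/16|_19 = 1/6859

Step 1 — compute v_19(x) by factoring powers of 19 out of the numerator and denominator: v_19(240065/16) = 3. Step 2 — apply |x|_p = p^{-v_p(x)} = 19^{-3} = 1/6859.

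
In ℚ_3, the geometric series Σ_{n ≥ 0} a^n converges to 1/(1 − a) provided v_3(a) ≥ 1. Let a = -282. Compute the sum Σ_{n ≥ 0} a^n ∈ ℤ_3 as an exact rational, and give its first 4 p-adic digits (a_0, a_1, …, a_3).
Σ a^n = 1/(1 − a) = 1/283;  first 4 digits = (1, 2, 2, 2)

v_3(a) = 1 ≥ 1, so the series converges in ℤ_3 to 1/(1 − a) = 1/(1 − (-282)) = 1/283. Expand this rational in ℤ_3: compute digits iteratively via d_i = x_i mod 3, x_{i+1} = (x_i − d_i)/3. The first 4 digits are (1, 2, 2, 2).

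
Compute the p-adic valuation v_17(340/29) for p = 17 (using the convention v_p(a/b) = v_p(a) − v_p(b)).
v_17(340/29) = 1

Factor powers of 17 from the numerator and denominator of the reduced fraction: 340 = 17^1 · 20 and 29 = 17^0 · 29. Apply v_p(a/b) = v_p(a) − v_p(b): v_17(340/29) = 1 − 0 = 1.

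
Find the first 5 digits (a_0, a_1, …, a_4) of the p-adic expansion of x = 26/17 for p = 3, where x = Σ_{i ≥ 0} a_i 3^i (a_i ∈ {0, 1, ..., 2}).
(a_0, …, a_4) = (1, 0, 2, 2, 0)

v_3(26/17) = 0 (numerator and denominator both coprime to 3), so x ∈ ℤ_3^×. Compute digits iteratively via a_i = x_i mod 3, x_{i+1} = (x_i − a_i)/3, with x_0 = x:
  x_0 = 26/17;  a_0 = 1;  x_1 = (x_0 − 1)/3 = 3/17
  x_1 = 3/17;  a_1 = 0;  x_2 = (x_1 − 0)/3 = 1/17
  x_2 = 1/17;  a_2 = 2;  x_3 = (x_2 − 2)/3 = -11/17
  x_3 = -11/17;  a_3 = 2;  x_4 = (x_3 − 2)/3 = -15/17
  x_4 = -15/17;  a_4 = 0;  x_5 = (x_4 − 0)/3 = -5/17
Digits: (1, 0, 2, 2, 0).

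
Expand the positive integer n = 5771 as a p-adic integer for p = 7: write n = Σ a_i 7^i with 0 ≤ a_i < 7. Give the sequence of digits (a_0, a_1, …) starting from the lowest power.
(a_0, a_1, …) = (3, 5, 5, 2, 2)

Repeated division by 7 gives the digits low-to-high: 5771 = 3 + 5·7^1 + 5·7^2 + 2·7^3 + 2·7^4. Digit sequence: (3, 5, 5, 2, 2).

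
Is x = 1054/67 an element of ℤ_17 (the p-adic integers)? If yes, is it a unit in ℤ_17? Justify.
x ∈ ℤ_17 but not a unit; v_17(x) = 1 > 0

ℤ_17 = {x ∈ ℚ_17 : v_17(x) ≥ 0} and ℤ_17^× = {x ∈ ℤ_17 : v_17(x) = 0}. Here v_17(1054/67) = v_17(num) − v_17(den) = 1; compare against these criteria.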